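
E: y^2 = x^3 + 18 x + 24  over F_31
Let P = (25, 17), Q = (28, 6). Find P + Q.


P != Q, so use the chord formula.
s = (y2 - y1) / (x2 - x1) = (20) / (3) mod 31 = 17
x3 = s^2 - x1 - x2 mod 31 = 17^2 - 25 - 28 = 19
y3 = s (x1 - x3) - y1 mod 31 = 17 * (25 - 19) - 17 = 23

P + Q = (19, 23)


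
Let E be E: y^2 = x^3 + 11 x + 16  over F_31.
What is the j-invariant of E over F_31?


Delta = -16(4 a^3 + 27 b^2) mod 31 = 20
-1728 * (4 a)^3 = -1728 * (4*11)^3 mod 31 = 30
j = 30 * 20^(-1) mod 31 = 17

j = 17 (mod 31)


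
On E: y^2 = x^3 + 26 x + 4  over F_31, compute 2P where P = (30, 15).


Doubling: s = (3 x1^2 + a) / (2 y1)
s = (3*30^2 + 26) / (2*15) mod 31 = 2
x3 = s^2 - 2 x1 mod 31 = 2^2 - 2*30 = 6
y3 = s (x1 - x3) - y1 mod 31 = 2 * (30 - 6) - 15 = 2

2P = (6, 2)


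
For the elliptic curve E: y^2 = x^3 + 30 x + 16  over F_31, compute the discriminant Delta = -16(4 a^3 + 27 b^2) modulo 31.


4 a^3 + 27 b^2 = 4*30^3 + 27*16^2 = 108000 + 6912 = 114912
Delta = -16 * (114912) = -1838592
Delta mod 31 = 18

Delta = 18 (mod 31)


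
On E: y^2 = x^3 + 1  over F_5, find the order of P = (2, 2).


Compute successive multiples of P until we hit O:
  1P = (2, 2)
  2P = (0, 4)
  3P = (4, 0)
  4P = (0, 1)
  5P = (2, 3)
  6P = O

ord(P) = 6


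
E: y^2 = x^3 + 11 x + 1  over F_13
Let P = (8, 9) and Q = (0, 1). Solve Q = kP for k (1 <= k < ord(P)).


Enumerate multiples of P until we hit Q = (0, 1):
  1P = (8, 9)
  2P = (11, 7)
  3P = (6, 7)
  4P = (0, 12)
  5P = (9, 6)
  6P = (5, 8)
  7P = (3, 10)
  8P = (1, 0)
  9P = (3, 3)
  10P = (5, 5)
  11P = (9, 7)
  12P = (0, 1)
Match found at i = 12.

k = 12


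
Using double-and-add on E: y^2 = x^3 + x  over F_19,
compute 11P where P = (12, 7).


k = 11 = 1011_2 (binary, LSB first: 1101)
Double-and-add from P = (12, 7):
  bit 0 = 1: acc = O + (12, 7) = (12, 7)
  bit 1 = 1: acc = (12, 7) + (4, 7) = (3, 12)
  bit 2 = 0: acc unchanged = (3, 12)
  bit 3 = 1: acc = (3, 12) + (5, 4) = (8, 8)

11P = (8, 8)


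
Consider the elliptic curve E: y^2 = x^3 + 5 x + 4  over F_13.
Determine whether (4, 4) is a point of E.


Check whether y^2 = x^3 + 5 x + 4 (mod 13) for (x, y) = (4, 4).
LHS: y^2 = 4^2 mod 13 = 3
RHS: x^3 + 5 x + 4 = 4^3 + 5*4 + 4 mod 13 = 10
LHS != RHS

No, not on the curve


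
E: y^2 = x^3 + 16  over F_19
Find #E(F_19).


For each x in F_19, count y with y^2 = x^3 + 0 x + 16 mod 19:
  x = 0: RHS = 16, y in [4, 15]  -> 2 point(s)
  x = 1: RHS = 17, y in [6, 13]  -> 2 point(s)
  x = 2: RHS = 5, y in [9, 10]  -> 2 point(s)
  x = 3: RHS = 5, y in [9, 10]  -> 2 point(s)
  x = 4: RHS = 4, y in [2, 17]  -> 2 point(s)
  x = 6: RHS = 4, y in [2, 17]  -> 2 point(s)
  x = 7: RHS = 17, y in [6, 13]  -> 2 point(s)
  x = 9: RHS = 4, y in [2, 17]  -> 2 point(s)
  x = 10: RHS = 9, y in [3, 16]  -> 2 point(s)
  x = 11: RHS = 17, y in [6, 13]  -> 2 point(s)
  x = 13: RHS = 9, y in [3, 16]  -> 2 point(s)
  x = 14: RHS = 5, y in [9, 10]  -> 2 point(s)
  x = 15: RHS = 9, y in [3, 16]  -> 2 point(s)
Affine points: 26. Add the point at infinity: total = 27.

#E(F_19) = 27


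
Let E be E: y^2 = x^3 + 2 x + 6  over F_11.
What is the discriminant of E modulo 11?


4 a^3 + 27 b^2 = 4*2^3 + 27*6^2 = 32 + 972 = 1004
Delta = -16 * (1004) = -16064
Delta mod 11 = 7

Delta = 7 (mod 11)


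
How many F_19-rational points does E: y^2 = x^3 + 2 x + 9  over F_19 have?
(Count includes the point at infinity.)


For each x in F_19, count y with y^2 = x^3 + 2 x + 9 mod 19:
  x = 0: RHS = 9, y in [3, 16]  -> 2 point(s)
  x = 3: RHS = 4, y in [2, 17]  -> 2 point(s)
  x = 4: RHS = 5, y in [9, 10]  -> 2 point(s)
  x = 5: RHS = 11, y in [7, 12]  -> 2 point(s)
  x = 6: RHS = 9, y in [3, 16]  -> 2 point(s)
  x = 7: RHS = 5, y in [9, 10]  -> 2 point(s)
  x = 8: RHS = 5, y in [9, 10]  -> 2 point(s)
  x = 13: RHS = 9, y in [3, 16]  -> 2 point(s)
  x = 14: RHS = 7, y in [8, 11]  -> 2 point(s)
  x = 17: RHS = 16, y in [4, 15]  -> 2 point(s)
  x = 18: RHS = 6, y in [5, 14]  -> 2 point(s)
Affine points: 22. Add the point at infinity: total = 23.

#E(F_19) = 23


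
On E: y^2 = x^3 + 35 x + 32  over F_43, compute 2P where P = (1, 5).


Doubling: s = (3 x1^2 + a) / (2 y1)
s = (3*1^2 + 35) / (2*5) mod 43 = 21
x3 = s^2 - 2 x1 mod 43 = 21^2 - 2*1 = 9
y3 = s (x1 - x3) - y1 mod 43 = 21 * (1 - 9) - 5 = 42

2P = (9, 42)


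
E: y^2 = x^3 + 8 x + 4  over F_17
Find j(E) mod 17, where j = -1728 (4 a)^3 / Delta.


Delta = -16(4 a^3 + 27 b^2) mod 17 = 15
-1728 * (4 a)^3 = -1728 * (4*8)^3 mod 17 = 3
j = 3 * 15^(-1) mod 17 = 7

j = 7 (mod 17)


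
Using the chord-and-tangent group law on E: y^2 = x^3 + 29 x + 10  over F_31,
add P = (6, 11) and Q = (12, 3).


P != Q, so use the chord formula.
s = (y2 - y1) / (x2 - x1) = (23) / (6) mod 31 = 9
x3 = s^2 - x1 - x2 mod 31 = 9^2 - 6 - 12 = 1
y3 = s (x1 - x3) - y1 mod 31 = 9 * (6 - 1) - 11 = 3

P + Q = (1, 3)


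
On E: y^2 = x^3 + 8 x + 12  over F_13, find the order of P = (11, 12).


Compute successive multiples of P until we hit O:
  1P = (11, 12)
  2P = (0, 8)
  3P = (6, 4)
  4P = (10, 0)
  5P = (6, 9)
  6P = (0, 5)
  7P = (11, 1)
  8P = O

ord(P) = 8


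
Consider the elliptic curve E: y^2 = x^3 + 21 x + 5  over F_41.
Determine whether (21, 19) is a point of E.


Check whether y^2 = x^3 + 21 x + 5 (mod 41) for (x, y) = (21, 19).
LHS: y^2 = 19^2 mod 41 = 33
RHS: x^3 + 21 x + 5 = 21^3 + 21*21 + 5 mod 41 = 31
LHS != RHS

No, not on the curve


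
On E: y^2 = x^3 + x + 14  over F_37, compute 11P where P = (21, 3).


k = 11 = 1011_2 (binary, LSB first: 1101)
Double-and-add from P = (21, 3):
  bit 0 = 1: acc = O + (21, 3) = (21, 3)
  bit 1 = 1: acc = (21, 3) + (5, 25) = (10, 5)
  bit 2 = 0: acc unchanged = (10, 5)
  bit 3 = 1: acc = (10, 5) + (27, 15) = (28, 4)

11P = (28, 4)


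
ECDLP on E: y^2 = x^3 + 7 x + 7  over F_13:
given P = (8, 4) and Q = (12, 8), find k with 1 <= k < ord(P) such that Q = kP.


Enumerate multiples of P until we hit Q = (12, 8):
  1P = (8, 4)
  2P = (7, 3)
  3P = (12, 5)
  4P = (2, 4)
  5P = (3, 9)
  6P = (3, 4)
  7P = (2, 9)
  8P = (12, 8)
Match found at i = 8.

k = 8


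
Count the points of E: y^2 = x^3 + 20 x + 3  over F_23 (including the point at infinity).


For each x in F_23, count y with y^2 = x^3 + 20 x + 3 mod 23:
  x = 0: RHS = 3, y in [7, 16]  -> 2 point(s)
  x = 1: RHS = 1, y in [1, 22]  -> 2 point(s)
  x = 4: RHS = 9, y in [3, 20]  -> 2 point(s)
  x = 7: RHS = 3, y in [7, 16]  -> 2 point(s)
  x = 8: RHS = 8, y in [10, 13]  -> 2 point(s)
  x = 11: RHS = 13, y in [6, 17]  -> 2 point(s)
  x = 12: RHS = 16, y in [4, 19]  -> 2 point(s)
  x = 16: RHS = 3, y in [7, 16]  -> 2 point(s)
  x = 17: RHS = 12, y in [9, 14]  -> 2 point(s)
  x = 18: RHS = 8, y in [10, 13]  -> 2 point(s)
  x = 20: RHS = 8, y in [10, 13]  -> 2 point(s)
  x = 21: RHS = 1, y in [1, 22]  -> 2 point(s)
Affine points: 24. Add the point at infinity: total = 25.

#E(F_23) = 25


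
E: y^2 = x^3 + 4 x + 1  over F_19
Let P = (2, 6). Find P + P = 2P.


Doubling: s = (3 x1^2 + a) / (2 y1)
s = (3*2^2 + 4) / (2*6) mod 19 = 14
x3 = s^2 - 2 x1 mod 19 = 14^2 - 2*2 = 2
y3 = s (x1 - x3) - y1 mod 19 = 14 * (2 - 2) - 6 = 13

2P = (2, 13)


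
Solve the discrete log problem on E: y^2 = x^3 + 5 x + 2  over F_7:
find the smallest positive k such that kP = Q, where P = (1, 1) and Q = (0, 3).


Enumerate multiples of P until we hit Q = (0, 3):
  1P = (1, 1)
  2P = (0, 3)
Match found at i = 2.

k = 2


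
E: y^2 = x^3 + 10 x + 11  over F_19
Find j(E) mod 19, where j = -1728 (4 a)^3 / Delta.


Delta = -16(4 a^3 + 27 b^2) mod 19 = 8
-1728 * (4 a)^3 = -1728 * (4*10)^3 mod 19 = 8
j = 8 * 8^(-1) mod 19 = 1

j = 1 (mod 19)


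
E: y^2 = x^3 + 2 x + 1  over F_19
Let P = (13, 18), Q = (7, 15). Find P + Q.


P != Q, so use the chord formula.
s = (y2 - y1) / (x2 - x1) = (16) / (13) mod 19 = 10
x3 = s^2 - x1 - x2 mod 19 = 10^2 - 13 - 7 = 4
y3 = s (x1 - x3) - y1 mod 19 = 10 * (13 - 4) - 18 = 15

P + Q = (4, 15)


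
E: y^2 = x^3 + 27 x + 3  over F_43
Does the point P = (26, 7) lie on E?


Check whether y^2 = x^3 + 27 x + 3 (mod 43) for (x, y) = (26, 7).
LHS: y^2 = 7^2 mod 43 = 6
RHS: x^3 + 27 x + 3 = 26^3 + 27*26 + 3 mod 43 = 6
LHS = RHS

Yes, on the curve


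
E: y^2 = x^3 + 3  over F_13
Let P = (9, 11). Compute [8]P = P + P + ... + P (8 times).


k = 8 = 1000_2 (binary, LSB first: 0001)
Double-and-add from P = (9, 11):
  bit 0 = 0: acc unchanged = O
  bit 1 = 0: acc unchanged = O
  bit 2 = 0: acc unchanged = O
  bit 3 = 1: acc = O + (9, 2) = (9, 2)

8P = (9, 2)


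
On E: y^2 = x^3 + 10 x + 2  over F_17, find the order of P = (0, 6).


Compute successive multiples of P until we hit O:
  1P = (0, 6)
  2P = (4, 2)
  3P = (14, 8)
  4P = (11, 7)
  5P = (15, 5)
  6P = (15, 12)
  7P = (11, 10)
  8P = (14, 9)
  ... (continuing to 11P)
  11P = O

ord(P) = 11


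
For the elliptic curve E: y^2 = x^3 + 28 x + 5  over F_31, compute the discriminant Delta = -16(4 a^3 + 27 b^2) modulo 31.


4 a^3 + 27 b^2 = 4*28^3 + 27*5^2 = 87808 + 675 = 88483
Delta = -16 * (88483) = -1415728
Delta mod 31 = 11

Delta = 11 (mod 31)


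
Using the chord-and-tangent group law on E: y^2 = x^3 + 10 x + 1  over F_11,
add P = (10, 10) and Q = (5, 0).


P != Q, so use the chord formula.
s = (y2 - y1) / (x2 - x1) = (1) / (6) mod 11 = 2
x3 = s^2 - x1 - x2 mod 11 = 2^2 - 10 - 5 = 0
y3 = s (x1 - x3) - y1 mod 11 = 2 * (10 - 0) - 10 = 10

P + Q = (0, 10)


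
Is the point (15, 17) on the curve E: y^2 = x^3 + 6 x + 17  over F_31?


Check whether y^2 = x^3 + 6 x + 17 (mod 31) for (x, y) = (15, 17).
LHS: y^2 = 17^2 mod 31 = 10
RHS: x^3 + 6 x + 17 = 15^3 + 6*15 + 17 mod 31 = 10
LHS = RHS

Yes, on the curve


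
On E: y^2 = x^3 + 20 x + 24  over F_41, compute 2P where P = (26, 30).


Doubling: s = (3 x1^2 + a) / (2 y1)
s = (3*26^2 + 20) / (2*30) mod 41 = 15
x3 = s^2 - 2 x1 mod 41 = 15^2 - 2*26 = 9
y3 = s (x1 - x3) - y1 mod 41 = 15 * (26 - 9) - 30 = 20

2P = (9, 20)


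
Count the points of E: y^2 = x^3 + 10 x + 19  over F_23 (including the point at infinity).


For each x in F_23, count y with y^2 = x^3 + 10 x + 19 mod 23:
  x = 2: RHS = 1, y in [1, 22]  -> 2 point(s)
  x = 4: RHS = 8, y in [10, 13]  -> 2 point(s)
  x = 7: RHS = 18, y in [8, 15]  -> 2 point(s)
  x = 8: RHS = 13, y in [6, 17]  -> 2 point(s)
  x = 12: RHS = 4, y in [2, 21]  -> 2 point(s)
  x = 13: RHS = 0, y in [0]  -> 1 point(s)
  x = 15: RHS = 2, y in [5, 18]  -> 2 point(s)
  x = 20: RHS = 8, y in [10, 13]  -> 2 point(s)
  x = 22: RHS = 8, y in [10, 13]  -> 2 point(s)
Affine points: 17. Add the point at infinity: total = 18.

#E(F_23) = 18


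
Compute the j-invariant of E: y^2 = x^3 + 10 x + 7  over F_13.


Delta = -16(4 a^3 + 27 b^2) mod 13 = 8
-1728 * (4 a)^3 = -1728 * (4*10)^3 mod 13 = 1
j = 1 * 8^(-1) mod 13 = 5

j = 5 (mod 13)


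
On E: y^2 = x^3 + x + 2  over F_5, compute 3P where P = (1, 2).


k = 3 = 11_2 (binary, LSB first: 11)
Double-and-add from P = (1, 2):
  bit 0 = 1: acc = O + (1, 2) = (1, 2)
  bit 1 = 1: acc = (1, 2) + (4, 0) = (1, 3)

3P = (1, 3)


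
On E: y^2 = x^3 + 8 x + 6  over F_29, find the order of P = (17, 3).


Compute successive multiples of P until we hit O:
  1P = (17, 3)
  2P = (11, 2)
  3P = (26, 10)
  4P = (2, 28)
  5P = (16, 5)
  6P = (0, 21)
  7P = (7, 12)
  8P = (9, 13)
  ... (continuing to 31P)
  31P = O

ord(P) = 31


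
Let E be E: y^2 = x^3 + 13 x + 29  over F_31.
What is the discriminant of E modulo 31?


4 a^3 + 27 b^2 = 4*13^3 + 27*29^2 = 8788 + 22707 = 31495
Delta = -16 * (31495) = -503920
Delta mod 31 = 16

Delta = 16 (mod 31)


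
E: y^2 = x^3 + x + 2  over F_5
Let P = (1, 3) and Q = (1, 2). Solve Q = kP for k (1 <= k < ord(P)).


Enumerate multiples of P until we hit Q = (1, 2):
  1P = (1, 3)
  2P = (4, 0)
  3P = (1, 2)
Match found at i = 3.

k = 3


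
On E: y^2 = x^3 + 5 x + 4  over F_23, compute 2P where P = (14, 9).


Doubling: s = (3 x1^2 + a) / (2 y1)
s = (3*14^2 + 5) / (2*9) mod 23 = 1
x3 = s^2 - 2 x1 mod 23 = 1^2 - 2*14 = 19
y3 = s (x1 - x3) - y1 mod 23 = 1 * (14 - 19) - 9 = 9

2P = (19, 9)


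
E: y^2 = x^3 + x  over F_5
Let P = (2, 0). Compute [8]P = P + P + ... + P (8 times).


k = 8 = 1000_2 (binary, LSB first: 0001)
Double-and-add from P = (2, 0):
  bit 0 = 0: acc unchanged = O
  bit 1 = 0: acc unchanged = O
  bit 2 = 0: acc unchanged = O
  bit 3 = 1: acc = O + O = O

8P = O


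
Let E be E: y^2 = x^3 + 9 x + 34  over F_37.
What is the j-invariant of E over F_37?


Delta = -16(4 a^3 + 27 b^2) mod 37 = 35
-1728 * (4 a)^3 = -1728 * (4*9)^3 mod 37 = 26
j = 26 * 35^(-1) mod 37 = 24

j = 24 (mod 37)


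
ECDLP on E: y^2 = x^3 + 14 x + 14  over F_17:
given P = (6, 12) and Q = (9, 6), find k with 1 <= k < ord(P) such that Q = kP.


Enumerate multiples of P until we hit Q = (9, 6):
  1P = (6, 12)
  2P = (9, 11)
  3P = (4, 10)
  4P = (8, 3)
  5P = (2, 4)
  6P = (13, 8)
  7P = (7, 8)
  8P = (3, 10)
  9P = (16, 4)
  10P = (14, 8)
  11P = (10, 7)
  12P = (10, 10)
  13P = (14, 9)
  14P = (16, 13)
  15P = (3, 7)
  16P = (7, 9)
  17P = (13, 9)
  18P = (2, 13)
  19P = (8, 14)
  20P = (4, 7)
  21P = (9, 6)
Match found at i = 21.

k = 21


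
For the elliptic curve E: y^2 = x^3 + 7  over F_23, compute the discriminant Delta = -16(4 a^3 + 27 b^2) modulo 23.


4 a^3 + 27 b^2 = 4*0^3 + 27*7^2 = 0 + 1323 = 1323
Delta = -16 * (1323) = -21168
Delta mod 23 = 15

Delta = 15 (mod 23)


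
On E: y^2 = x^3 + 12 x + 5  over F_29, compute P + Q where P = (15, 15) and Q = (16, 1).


P != Q, so use the chord formula.
s = (y2 - y1) / (x2 - x1) = (15) / (1) mod 29 = 15
x3 = s^2 - x1 - x2 mod 29 = 15^2 - 15 - 16 = 20
y3 = s (x1 - x3) - y1 mod 29 = 15 * (15 - 20) - 15 = 26

P + Q = (20, 26)


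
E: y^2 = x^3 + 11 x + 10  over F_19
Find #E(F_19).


For each x in F_19, count y with y^2 = x^3 + 11 x + 10 mod 19:
  x = 4: RHS = 4, y in [2, 17]  -> 2 point(s)
  x = 5: RHS = 0, y in [0]  -> 1 point(s)
  x = 6: RHS = 7, y in [8, 11]  -> 2 point(s)
  x = 14: RHS = 1, y in [1, 18]  -> 2 point(s)
  x = 15: RHS = 16, y in [4, 15]  -> 2 point(s)
  x = 16: RHS = 7, y in [8, 11]  -> 2 point(s)
  x = 18: RHS = 17, y in [6, 13]  -> 2 point(s)
Affine points: 13. Add the point at infinity: total = 14.

#E(F_19) = 14


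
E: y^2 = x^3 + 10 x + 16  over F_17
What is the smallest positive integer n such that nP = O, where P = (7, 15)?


Compute successive multiples of P until we hit O:
  1P = (7, 15)
  2P = (4, 16)
  3P = (8, 8)
  4P = (0, 4)
  5P = (9, 11)
  6P = (5, 15)
  7P = (5, 2)
  8P = (9, 6)
  ... (continuing to 13P)
  13P = O

ord(P) = 13


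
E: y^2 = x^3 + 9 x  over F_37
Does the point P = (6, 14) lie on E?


Check whether y^2 = x^3 + 9 x + 0 (mod 37) for (x, y) = (6, 14).
LHS: y^2 = 14^2 mod 37 = 11
RHS: x^3 + 9 x + 0 = 6^3 + 9*6 + 0 mod 37 = 11
LHS = RHS

Yes, on the curve


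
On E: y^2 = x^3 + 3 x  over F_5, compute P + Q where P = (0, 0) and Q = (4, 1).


P != Q, so use the chord formula.
s = (y2 - y1) / (x2 - x1) = (1) / (4) mod 5 = 4
x3 = s^2 - x1 - x2 mod 5 = 4^2 - 0 - 4 = 2
y3 = s (x1 - x3) - y1 mod 5 = 4 * (0 - 2) - 0 = 2

P + Q = (2, 2)


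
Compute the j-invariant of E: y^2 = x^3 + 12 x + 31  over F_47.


Delta = -16(4 a^3 + 27 b^2) mod 47 = 45
-1728 * (4 a)^3 = -1728 * (4*12)^3 mod 47 = 11
j = 11 * 45^(-1) mod 47 = 18

j = 18 (mod 47)


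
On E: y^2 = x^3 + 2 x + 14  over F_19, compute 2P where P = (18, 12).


Doubling: s = (3 x1^2 + a) / (2 y1)
s = (3*18^2 + 2) / (2*12) mod 19 = 1
x3 = s^2 - 2 x1 mod 19 = 1^2 - 2*18 = 3
y3 = s (x1 - x3) - y1 mod 19 = 1 * (18 - 3) - 12 = 3

2P = (3, 3)


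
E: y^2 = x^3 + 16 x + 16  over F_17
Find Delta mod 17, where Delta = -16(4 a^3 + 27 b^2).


4 a^3 + 27 b^2 = 4*16^3 + 27*16^2 = 16384 + 6912 = 23296
Delta = -16 * (23296) = -372736
Delta mod 17 = 6

Delta = 6 (mod 17)


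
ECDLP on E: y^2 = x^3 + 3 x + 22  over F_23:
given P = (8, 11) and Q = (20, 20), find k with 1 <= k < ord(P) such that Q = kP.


Enumerate multiples of P until we hit Q = (20, 20):
  1P = (8, 11)
  2P = (13, 21)
  3P = (6, 16)
  4P = (21, 10)
  5P = (20, 20)
Match found at i = 5.

k = 5


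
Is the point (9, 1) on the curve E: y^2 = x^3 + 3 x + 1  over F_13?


Check whether y^2 = x^3 + 3 x + 1 (mod 13) for (x, y) = (9, 1).
LHS: y^2 = 1^2 mod 13 = 1
RHS: x^3 + 3 x + 1 = 9^3 + 3*9 + 1 mod 13 = 3
LHS != RHS

No, not on the curve


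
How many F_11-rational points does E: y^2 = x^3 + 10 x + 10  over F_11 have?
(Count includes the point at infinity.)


For each x in F_11, count y with y^2 = x^3 + 10 x + 10 mod 11:
  x = 2: RHS = 5, y in [4, 7]  -> 2 point(s)
  x = 3: RHS = 1, y in [1, 10]  -> 2 point(s)
  x = 4: RHS = 4, y in [2, 9]  -> 2 point(s)
  x = 5: RHS = 9, y in [3, 8]  -> 2 point(s)
  x = 6: RHS = 0, y in [0]  -> 1 point(s)
  x = 7: RHS = 5, y in [4, 7]  -> 2 point(s)
  x = 9: RHS = 4, y in [2, 9]  -> 2 point(s)
Affine points: 13. Add the point at infinity: total = 14.

#E(F_11) = 14


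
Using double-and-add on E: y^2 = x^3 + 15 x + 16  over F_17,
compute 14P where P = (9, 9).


k = 14 = 1110_2 (binary, LSB first: 0111)
Double-and-add from P = (9, 9):
  bit 0 = 0: acc unchanged = O
  bit 1 = 1: acc = O + (8, 11) = (8, 11)
  bit 2 = 1: acc = (8, 11) + (0, 4) = (1, 10)
  bit 3 = 1: acc = (1, 10) + (16, 0) = (8, 6)

14P = (8, 6)


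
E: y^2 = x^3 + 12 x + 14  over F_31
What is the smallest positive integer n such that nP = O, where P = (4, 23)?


Compute successive multiples of P until we hit O:
  1P = (4, 23)
  2P = (8, 23)
  3P = (19, 8)
  4P = (9, 13)
  5P = (22, 13)
  6P = (21, 14)
  7P = (11, 19)
  8P = (10, 7)
  ... (continuing to 31P)
  31P = O

ord(P) = 31


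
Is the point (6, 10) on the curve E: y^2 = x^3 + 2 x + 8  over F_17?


Check whether y^2 = x^3 + 2 x + 8 (mod 17) for (x, y) = (6, 10).
LHS: y^2 = 10^2 mod 17 = 15
RHS: x^3 + 2 x + 8 = 6^3 + 2*6 + 8 mod 17 = 15
LHS = RHS

Yes, on the curve


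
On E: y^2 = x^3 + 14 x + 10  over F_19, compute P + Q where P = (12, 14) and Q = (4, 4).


P != Q, so use the chord formula.
s = (y2 - y1) / (x2 - x1) = (9) / (11) mod 19 = 6
x3 = s^2 - x1 - x2 mod 19 = 6^2 - 12 - 4 = 1
y3 = s (x1 - x3) - y1 mod 19 = 6 * (12 - 1) - 14 = 14

P + Q = (1, 14)


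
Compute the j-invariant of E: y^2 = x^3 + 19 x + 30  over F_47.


Delta = -16(4 a^3 + 27 b^2) mod 47 = 35
-1728 * (4 a)^3 = -1728 * (4*19)^3 mod 47 = 3
j = 3 * 35^(-1) mod 47 = 35

j = 35 (mod 47)


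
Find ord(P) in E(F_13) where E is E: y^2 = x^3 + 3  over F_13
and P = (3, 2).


Compute successive multiples of P until we hit O:
  1P = (3, 2)
  2P = (3, 11)
  3P = O

ord(P) = 3


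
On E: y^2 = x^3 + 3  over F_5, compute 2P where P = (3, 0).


k = 2 = 10_2 (binary, LSB first: 01)
Double-and-add from P = (3, 0):
  bit 0 = 0: acc unchanged = O
  bit 1 = 1: acc = O + O = O

2P = O


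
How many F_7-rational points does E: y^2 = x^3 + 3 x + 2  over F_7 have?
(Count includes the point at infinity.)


For each x in F_7, count y with y^2 = x^3 + 3 x + 2 mod 7:
  x = 0: RHS = 2, y in [3, 4]  -> 2 point(s)
  x = 2: RHS = 2, y in [3, 4]  -> 2 point(s)
  x = 4: RHS = 1, y in [1, 6]  -> 2 point(s)
  x = 5: RHS = 2, y in [3, 4]  -> 2 point(s)
Affine points: 8. Add the point at infinity: total = 9.

#E(F_7) = 9


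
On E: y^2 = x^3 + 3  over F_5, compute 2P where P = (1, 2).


Doubling: s = (3 x1^2 + a) / (2 y1)
s = (3*1^2 + 0) / (2*2) mod 5 = 2
x3 = s^2 - 2 x1 mod 5 = 2^2 - 2*1 = 2
y3 = s (x1 - x3) - y1 mod 5 = 2 * (1 - 2) - 2 = 1

2P = (2, 1)


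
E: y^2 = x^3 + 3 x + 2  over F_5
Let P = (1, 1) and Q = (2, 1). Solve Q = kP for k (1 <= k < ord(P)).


Enumerate multiples of P until we hit Q = (2, 1):
  1P = (1, 1)
  2P = (2, 1)
Match found at i = 2.

k = 2


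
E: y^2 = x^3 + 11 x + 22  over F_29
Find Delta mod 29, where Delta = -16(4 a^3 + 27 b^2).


4 a^3 + 27 b^2 = 4*11^3 + 27*22^2 = 5324 + 13068 = 18392
Delta = -16 * (18392) = -294272
Delta mod 29 = 20

Delta = 20 (mod 29)


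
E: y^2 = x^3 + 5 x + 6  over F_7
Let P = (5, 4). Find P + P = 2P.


Doubling: s = (3 x1^2 + a) / (2 y1)
s = (3*5^2 + 5) / (2*4) mod 7 = 3
x3 = s^2 - 2 x1 mod 7 = 3^2 - 2*5 = 6
y3 = s (x1 - x3) - y1 mod 7 = 3 * (5 - 6) - 4 = 0

2P = (6, 0)


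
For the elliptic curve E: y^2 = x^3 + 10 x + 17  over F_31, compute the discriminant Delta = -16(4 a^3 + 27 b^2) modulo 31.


4 a^3 + 27 b^2 = 4*10^3 + 27*17^2 = 4000 + 7803 = 11803
Delta = -16 * (11803) = -188848
Delta mod 31 = 4

Delta = 4 (mod 31)


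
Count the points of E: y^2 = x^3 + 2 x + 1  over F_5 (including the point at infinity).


For each x in F_5, count y with y^2 = x^3 + 2 x + 1 mod 5:
  x = 0: RHS = 1, y in [1, 4]  -> 2 point(s)
  x = 1: RHS = 4, y in [2, 3]  -> 2 point(s)
  x = 3: RHS = 4, y in [2, 3]  -> 2 point(s)
Affine points: 6. Add the point at infinity: total = 7.

#E(F_5) = 7


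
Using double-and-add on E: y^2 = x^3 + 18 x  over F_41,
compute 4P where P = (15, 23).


k = 4 = 100_2 (binary, LSB first: 001)
Double-and-add from P = (15, 23):
  bit 0 = 0: acc unchanged = O
  bit 1 = 0: acc unchanged = O
  bit 2 = 1: acc = O + (0, 0) = (0, 0)

4P = (0, 0)


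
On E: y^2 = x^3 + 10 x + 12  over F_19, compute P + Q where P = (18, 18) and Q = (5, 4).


P != Q, so use the chord formula.
s = (y2 - y1) / (x2 - x1) = (5) / (6) mod 19 = 4
x3 = s^2 - x1 - x2 mod 19 = 4^2 - 18 - 5 = 12
y3 = s (x1 - x3) - y1 mod 19 = 4 * (18 - 12) - 18 = 6

P + Q = (12, 6)


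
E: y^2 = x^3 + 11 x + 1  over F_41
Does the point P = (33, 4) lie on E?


Check whether y^2 = x^3 + 11 x + 1 (mod 41) for (x, y) = (33, 4).
LHS: y^2 = 4^2 mod 41 = 16
RHS: x^3 + 11 x + 1 = 33^3 + 11*33 + 1 mod 41 = 16
LHS = RHS

Yes, on the curve


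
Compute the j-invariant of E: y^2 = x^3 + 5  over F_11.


Delta = -16(4 a^3 + 27 b^2) mod 11 = 2
-1728 * (4 a)^3 = -1728 * (4*0)^3 mod 11 = 0
j = 0 * 2^(-1) mod 11 = 0

j = 0 (mod 11)


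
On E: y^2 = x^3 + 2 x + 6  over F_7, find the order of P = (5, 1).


Compute successive multiples of P until we hit O:
  1P = (5, 1)
  2P = (4, 6)
  3P = (2, 5)
  4P = (1, 3)
  5P = (3, 5)
  6P = (3, 2)
  7P = (1, 4)
  8P = (2, 2)
  ... (continuing to 11P)
  11P = O

ord(P) = 11


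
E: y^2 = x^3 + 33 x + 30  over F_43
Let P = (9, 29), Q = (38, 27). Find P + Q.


P != Q, so use the chord formula.
s = (y2 - y1) / (x2 - x1) = (41) / (29) mod 43 = 37
x3 = s^2 - x1 - x2 mod 43 = 37^2 - 9 - 38 = 32
y3 = s (x1 - x3) - y1 mod 43 = 37 * (9 - 32) - 29 = 23

P + Q = (32, 23)


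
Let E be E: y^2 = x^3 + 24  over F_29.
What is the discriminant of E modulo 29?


4 a^3 + 27 b^2 = 4*0^3 + 27*24^2 = 0 + 15552 = 15552
Delta = -16 * (15552) = -248832
Delta mod 29 = 17

Delta = 17 (mod 29)


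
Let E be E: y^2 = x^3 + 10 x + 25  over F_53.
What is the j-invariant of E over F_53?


Delta = -16(4 a^3 + 27 b^2) mod 53 = 6
-1728 * (4 a)^3 = -1728 * (4*10)^3 mod 53 = 26
j = 26 * 6^(-1) mod 53 = 22

j = 22 (mod 53)


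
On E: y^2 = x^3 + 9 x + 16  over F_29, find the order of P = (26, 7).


Compute successive multiples of P until we hit O:
  1P = (26, 7)
  2P = (28, 21)
  3P = (24, 7)
  4P = (8, 22)
  5P = (11, 24)
  6P = (17, 6)
  7P = (10, 27)
  8P = (0, 4)
  ... (continuing to 18P)
  18P = O

ord(P) = 18


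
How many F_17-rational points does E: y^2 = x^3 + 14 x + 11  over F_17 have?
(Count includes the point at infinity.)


For each x in F_17, count y with y^2 = x^3 + 14 x + 11 mod 17:
  x = 1: RHS = 9, y in [3, 14]  -> 2 point(s)
  x = 2: RHS = 13, y in [8, 9]  -> 2 point(s)
  x = 5: RHS = 2, y in [6, 11]  -> 2 point(s)
  x = 9: RHS = 16, y in [4, 13]  -> 2 point(s)
  x = 11: RHS = 0, y in [0]  -> 1 point(s)
  x = 15: RHS = 9, y in [3, 14]  -> 2 point(s)
  x = 16: RHS = 13, y in [8, 9]  -> 2 point(s)
Affine points: 13. Add the point at infinity: total = 14.

#E(F_17) = 14


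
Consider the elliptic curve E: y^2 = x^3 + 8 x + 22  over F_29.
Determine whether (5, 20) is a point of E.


Check whether y^2 = x^3 + 8 x + 22 (mod 29) for (x, y) = (5, 20).
LHS: y^2 = 20^2 mod 29 = 23
RHS: x^3 + 8 x + 22 = 5^3 + 8*5 + 22 mod 29 = 13
LHS != RHS

No, not on the curve


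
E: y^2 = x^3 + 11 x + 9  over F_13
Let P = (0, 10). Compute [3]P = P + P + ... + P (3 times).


k = 3 = 11_2 (binary, LSB first: 11)
Double-and-add from P = (0, 10):
  bit 0 = 1: acc = O + (0, 10) = (0, 10)
  bit 1 = 1: acc = (0, 10) + (3, 2) = (7, 0)

3P = (7, 0)


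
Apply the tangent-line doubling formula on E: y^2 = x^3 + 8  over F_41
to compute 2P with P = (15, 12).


Doubling: s = (3 x1^2 + a) / (2 y1)
s = (3*15^2 + 0) / (2*12) mod 41 = 23
x3 = s^2 - 2 x1 mod 41 = 23^2 - 2*15 = 7
y3 = s (x1 - x3) - y1 mod 41 = 23 * (15 - 7) - 12 = 8

2P = (7, 8)


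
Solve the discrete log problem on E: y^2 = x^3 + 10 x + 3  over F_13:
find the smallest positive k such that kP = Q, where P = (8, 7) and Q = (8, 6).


Enumerate multiples of P until we hit Q = (8, 6):
  1P = (8, 7)
  2P = (7, 0)
  3P = (8, 6)
Match found at i = 3.

k = 3


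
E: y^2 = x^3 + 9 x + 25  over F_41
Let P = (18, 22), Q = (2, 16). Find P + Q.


P != Q, so use the chord formula.
s = (y2 - y1) / (x2 - x1) = (35) / (25) mod 41 = 26
x3 = s^2 - x1 - x2 mod 41 = 26^2 - 18 - 2 = 0
y3 = s (x1 - x3) - y1 mod 41 = 26 * (18 - 0) - 22 = 36

P + Q = (0, 36)


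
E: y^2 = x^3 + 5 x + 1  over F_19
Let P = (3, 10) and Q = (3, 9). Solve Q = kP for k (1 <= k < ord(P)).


Enumerate multiples of P until we hit Q = (3, 9):
  1P = (3, 10)
  2P = (11, 0)
  3P = (3, 9)
Match found at i = 3.

k = 3


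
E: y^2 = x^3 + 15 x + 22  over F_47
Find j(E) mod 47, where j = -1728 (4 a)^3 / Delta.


Delta = -16(4 a^3 + 27 b^2) mod 47 = 27
-1728 * (4 a)^3 = -1728 * (4*15)^3 mod 47 = 9
j = 9 * 27^(-1) mod 47 = 16

j = 16 (mod 47)


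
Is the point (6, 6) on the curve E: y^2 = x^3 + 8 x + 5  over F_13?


Check whether y^2 = x^3 + 8 x + 5 (mod 13) for (x, y) = (6, 6).
LHS: y^2 = 6^2 mod 13 = 10
RHS: x^3 + 8 x + 5 = 6^3 + 8*6 + 5 mod 13 = 9
LHS != RHS

No, not on the curve


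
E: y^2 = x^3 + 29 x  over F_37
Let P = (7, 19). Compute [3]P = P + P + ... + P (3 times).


k = 3 = 11_2 (binary, LSB first: 11)
Double-and-add from P = (7, 19):
  bit 0 = 1: acc = O + (7, 19) = (7, 19)
  bit 1 = 1: acc = (7, 19) + (30, 3) = (30, 34)

3P = (30, 34)


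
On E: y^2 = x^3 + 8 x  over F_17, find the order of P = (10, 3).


Compute successive multiples of P until we hit O:
  1P = (10, 3)
  2P = (16, 12)
  3P = (6, 3)
  4P = (1, 14)
  5P = (14, 0)
  6P = (1, 3)
  7P = (6, 14)
  8P = (16, 5)
  ... (continuing to 10P)
  10P = O

ord(P) = 10


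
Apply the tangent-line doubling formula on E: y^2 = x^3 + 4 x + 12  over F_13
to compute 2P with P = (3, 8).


Doubling: s = (3 x1^2 + a) / (2 y1)
s = (3*3^2 + 4) / (2*8) mod 13 = 6
x3 = s^2 - 2 x1 mod 13 = 6^2 - 2*3 = 4
y3 = s (x1 - x3) - y1 mod 13 = 6 * (3 - 4) - 8 = 12

2P = (4, 12)


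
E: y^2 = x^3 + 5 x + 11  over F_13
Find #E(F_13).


For each x in F_13, count y with y^2 = x^3 + 5 x + 11 mod 13:
  x = 1: RHS = 4, y in [2, 11]  -> 2 point(s)
  x = 2: RHS = 3, y in [4, 9]  -> 2 point(s)
  x = 3: RHS = 1, y in [1, 12]  -> 2 point(s)
  x = 4: RHS = 4, y in [2, 11]  -> 2 point(s)
  x = 6: RHS = 10, y in [6, 7]  -> 2 point(s)
  x = 7: RHS = 12, y in [5, 8]  -> 2 point(s)
  x = 8: RHS = 4, y in [2, 11]  -> 2 point(s)
Affine points: 14. Add the point at infinity: total = 15.

#E(F_13) = 15


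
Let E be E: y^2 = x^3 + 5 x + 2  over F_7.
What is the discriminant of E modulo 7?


4 a^3 + 27 b^2 = 4*5^3 + 27*2^2 = 500 + 108 = 608
Delta = -16 * (608) = -9728
Delta mod 7 = 2

Delta = 2 (mod 7)


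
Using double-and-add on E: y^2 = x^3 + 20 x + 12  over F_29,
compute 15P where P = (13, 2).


k = 15 = 1111_2 (binary, LSB first: 1111)
Double-and-add from P = (13, 2):
  bit 0 = 1: acc = O + (13, 2) = (13, 2)
  bit 1 = 1: acc = (13, 2) + (10, 9) = (5, 18)
  bit 2 = 1: acc = (5, 18) + (15, 2) = (22, 15)
  bit 3 = 1: acc = (22, 15) + (19, 28) = (10, 20)

15P = (10, 20)


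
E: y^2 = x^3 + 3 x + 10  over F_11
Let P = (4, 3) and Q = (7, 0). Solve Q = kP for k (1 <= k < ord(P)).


Enumerate multiples of P until we hit Q = (7, 0):
  1P = (4, 3)
  2P = (1, 6)
  3P = (7, 0)
Match found at i = 3.

k = 3


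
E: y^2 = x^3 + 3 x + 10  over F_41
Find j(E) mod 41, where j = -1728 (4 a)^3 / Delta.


Delta = -16(4 a^3 + 27 b^2) mod 41 = 8
-1728 * (4 a)^3 = -1728 * (4*3)^3 mod 41 = 5
j = 5 * 8^(-1) mod 41 = 16

j = 16 (mod 41)


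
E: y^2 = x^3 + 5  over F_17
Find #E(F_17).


For each x in F_17, count y with y^2 = x^3 + 0 x + 5 mod 17:
  x = 2: RHS = 13, y in [8, 9]  -> 2 point(s)
  x = 3: RHS = 15, y in [7, 10]  -> 2 point(s)
  x = 4: RHS = 1, y in [1, 16]  -> 2 point(s)
  x = 6: RHS = 0, y in [0]  -> 1 point(s)
  x = 7: RHS = 8, y in [5, 12]  -> 2 point(s)
  x = 10: RHS = 2, y in [6, 11]  -> 2 point(s)
  x = 12: RHS = 16, y in [4, 13]  -> 2 point(s)
  x = 13: RHS = 9, y in [3, 14]  -> 2 point(s)
  x = 16: RHS = 4, y in [2, 15]  -> 2 point(s)
Affine points: 17. Add the point at infinity: total = 18.

#E(F_17) = 18


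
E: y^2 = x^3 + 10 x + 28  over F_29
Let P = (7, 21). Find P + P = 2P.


Doubling: s = (3 x1^2 + a) / (2 y1)
s = (3*7^2 + 10) / (2*21) mod 29 = 21
x3 = s^2 - 2 x1 mod 29 = 21^2 - 2*7 = 21
y3 = s (x1 - x3) - y1 mod 29 = 21 * (7 - 21) - 21 = 4

2P = (21, 4)


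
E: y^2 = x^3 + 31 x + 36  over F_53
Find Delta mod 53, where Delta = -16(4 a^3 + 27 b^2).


4 a^3 + 27 b^2 = 4*31^3 + 27*36^2 = 119164 + 34992 = 154156
Delta = -16 * (154156) = -2466496
Delta mod 53 = 18

Delta = 18 (mod 53)


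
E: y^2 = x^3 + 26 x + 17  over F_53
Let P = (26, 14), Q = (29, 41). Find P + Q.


P != Q, so use the chord formula.
s = (y2 - y1) / (x2 - x1) = (27) / (3) mod 53 = 9
x3 = s^2 - x1 - x2 mod 53 = 9^2 - 26 - 29 = 26
y3 = s (x1 - x3) - y1 mod 53 = 9 * (26 - 26) - 14 = 39

P + Q = (26, 39)


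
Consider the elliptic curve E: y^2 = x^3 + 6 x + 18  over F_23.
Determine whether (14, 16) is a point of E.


Check whether y^2 = x^3 + 6 x + 18 (mod 23) for (x, y) = (14, 16).
LHS: y^2 = 16^2 mod 23 = 3
RHS: x^3 + 6 x + 18 = 14^3 + 6*14 + 18 mod 23 = 17
LHS != RHS

No, not on the curve


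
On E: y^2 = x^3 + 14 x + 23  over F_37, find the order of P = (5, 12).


Compute successive multiples of P until we hit O:
  1P = (5, 12)
  2P = (6, 29)
  3P = (19, 9)
  4P = (34, 18)
  5P = (24, 30)
  6P = (9, 29)
  7P = (11, 18)
  8P = (22, 8)
  ... (continuing to 31P)
  31P = O

ord(P) = 31


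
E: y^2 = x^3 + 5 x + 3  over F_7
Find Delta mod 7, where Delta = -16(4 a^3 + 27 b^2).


4 a^3 + 27 b^2 = 4*5^3 + 27*3^2 = 500 + 243 = 743
Delta = -16 * (743) = -11888
Delta mod 7 = 5

Delta = 5 (mod 7)


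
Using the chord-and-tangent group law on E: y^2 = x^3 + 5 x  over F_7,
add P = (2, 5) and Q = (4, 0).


P != Q, so use the chord formula.
s = (y2 - y1) / (x2 - x1) = (2) / (2) mod 7 = 1
x3 = s^2 - x1 - x2 mod 7 = 1^2 - 2 - 4 = 2
y3 = s (x1 - x3) - y1 mod 7 = 1 * (2 - 2) - 5 = 2

P + Q = (2, 2)


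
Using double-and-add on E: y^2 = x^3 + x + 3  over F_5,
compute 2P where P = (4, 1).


k = 2 = 10_2 (binary, LSB first: 01)
Double-and-add from P = (4, 1):
  bit 0 = 0: acc unchanged = O
  bit 1 = 1: acc = O + (1, 0) = (1, 0)

2P = (1, 0)


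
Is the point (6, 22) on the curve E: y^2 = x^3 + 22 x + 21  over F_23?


Check whether y^2 = x^3 + 22 x + 21 (mod 23) for (x, y) = (6, 22).
LHS: y^2 = 22^2 mod 23 = 1
RHS: x^3 + 22 x + 21 = 6^3 + 22*6 + 21 mod 23 = 1
LHS = RHS

Yes, on the curve


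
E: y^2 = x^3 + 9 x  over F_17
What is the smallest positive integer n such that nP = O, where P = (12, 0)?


Compute successive multiples of P until we hit O:
  1P = (12, 0)
  2P = O

ord(P) = 2


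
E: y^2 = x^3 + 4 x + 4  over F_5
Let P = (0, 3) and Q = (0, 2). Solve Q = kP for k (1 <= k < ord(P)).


Enumerate multiples of P until we hit Q = (0, 2):
  1P = (0, 3)
  2P = (1, 3)
  3P = (4, 2)
  4P = (2, 0)
  5P = (4, 3)
  6P = (1, 2)
  7P = (0, 2)
Match found at i = 7.

k = 7


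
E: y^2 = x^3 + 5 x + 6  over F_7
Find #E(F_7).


For each x in F_7, count y with y^2 = x^3 + 5 x + 6 mod 7:
  x = 5: RHS = 2, y in [3, 4]  -> 2 point(s)
  x = 6: RHS = 0, y in [0]  -> 1 point(s)
Affine points: 3. Add the point at infinity: total = 4.

#E(F_7) = 4


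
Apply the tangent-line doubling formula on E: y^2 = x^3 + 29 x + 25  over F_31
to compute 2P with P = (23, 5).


Doubling: s = (3 x1^2 + a) / (2 y1)
s = (3*23^2 + 29) / (2*5) mod 31 = 19
x3 = s^2 - 2 x1 mod 31 = 19^2 - 2*23 = 5
y3 = s (x1 - x3) - y1 mod 31 = 19 * (23 - 5) - 5 = 27

2P = (5, 27)


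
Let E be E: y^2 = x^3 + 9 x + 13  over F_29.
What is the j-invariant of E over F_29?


Delta = -16(4 a^3 + 27 b^2) mod 29 = 19
-1728 * (4 a)^3 = -1728 * (4*9)^3 mod 29 = 27
j = 27 * 19^(-1) mod 29 = 6

j = 6 (mod 29)


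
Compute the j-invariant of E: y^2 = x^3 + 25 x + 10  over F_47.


Delta = -16(4 a^3 + 27 b^2) mod 47 = 12
-1728 * (4 a)^3 = -1728 * (4*25)^3 mod 47 = 26
j = 26 * 12^(-1) mod 47 = 10

j = 10 (mod 47)


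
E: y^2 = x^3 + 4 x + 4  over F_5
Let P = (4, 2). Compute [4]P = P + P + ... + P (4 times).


k = 4 = 100_2 (binary, LSB first: 001)
Double-and-add from P = (4, 2):
  bit 0 = 0: acc unchanged = O
  bit 1 = 0: acc unchanged = O
  bit 2 = 1: acc = O + (2, 0) = (2, 0)

4P = (2, 0)


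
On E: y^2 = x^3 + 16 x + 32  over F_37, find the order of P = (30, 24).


Compute successive multiples of P until we hit O:
  1P = (30, 24)
  2P = (18, 26)
  3P = (25, 6)
  4P = (29, 24)
  5P = (15, 13)
  6P = (20, 8)
  7P = (31, 4)
  8P = (6, 14)
  ... (continuing to 34P)
  34P = O

ord(P) = 34


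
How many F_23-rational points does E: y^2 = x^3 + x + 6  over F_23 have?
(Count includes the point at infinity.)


For each x in F_23, count y with y^2 = x^3 + 1 x + 6 mod 23:
  x = 0: RHS = 6, y in [11, 12]  -> 2 point(s)
  x = 1: RHS = 8, y in [10, 13]  -> 2 point(s)
  x = 2: RHS = 16, y in [4, 19]  -> 2 point(s)
  x = 3: RHS = 13, y in [6, 17]  -> 2 point(s)
  x = 9: RHS = 8, y in [10, 13]  -> 2 point(s)
  x = 10: RHS = 4, y in [2, 21]  -> 2 point(s)
  x = 13: RHS = 8, y in [10, 13]  -> 2 point(s)
  x = 14: RHS = 4, y in [2, 21]  -> 2 point(s)
  x = 16: RHS = 1, y in [1, 22]  -> 2 point(s)
  x = 22: RHS = 4, y in [2, 21]  -> 2 point(s)
Affine points: 20. Add the point at infinity: total = 21.

#E(F_23) = 21


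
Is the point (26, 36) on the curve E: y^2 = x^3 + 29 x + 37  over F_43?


Check whether y^2 = x^3 + 29 x + 37 (mod 43) for (x, y) = (26, 36).
LHS: y^2 = 36^2 mod 43 = 6
RHS: x^3 + 29 x + 37 = 26^3 + 29*26 + 37 mod 43 = 6
LHS = RHS

Yes, on the curve


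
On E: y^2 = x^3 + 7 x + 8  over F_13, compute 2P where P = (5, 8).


Doubling: s = (3 x1^2 + a) / (2 y1)
s = (3*5^2 + 7) / (2*8) mod 13 = 10
x3 = s^2 - 2 x1 mod 13 = 10^2 - 2*5 = 12
y3 = s (x1 - x3) - y1 mod 13 = 10 * (5 - 12) - 8 = 0

2P = (12, 0)


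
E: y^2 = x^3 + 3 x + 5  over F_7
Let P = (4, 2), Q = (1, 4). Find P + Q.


P != Q, so use the chord formula.
s = (y2 - y1) / (x2 - x1) = (2) / (4) mod 7 = 4
x3 = s^2 - x1 - x2 mod 7 = 4^2 - 4 - 1 = 4
y3 = s (x1 - x3) - y1 mod 7 = 4 * (4 - 4) - 2 = 5

P + Q = (4, 5)


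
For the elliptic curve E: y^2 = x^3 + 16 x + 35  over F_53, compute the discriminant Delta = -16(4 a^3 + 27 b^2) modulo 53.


4 a^3 + 27 b^2 = 4*16^3 + 27*35^2 = 16384 + 33075 = 49459
Delta = -16 * (49459) = -791344
Delta mod 53 = 52

Delta = 52 (mod 53)


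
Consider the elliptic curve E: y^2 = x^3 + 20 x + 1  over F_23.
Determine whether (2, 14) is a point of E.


Check whether y^2 = x^3 + 20 x + 1 (mod 23) for (x, y) = (2, 14).
LHS: y^2 = 14^2 mod 23 = 12
RHS: x^3 + 20 x + 1 = 2^3 + 20*2 + 1 mod 23 = 3
LHS != RHS

No, not on the curve


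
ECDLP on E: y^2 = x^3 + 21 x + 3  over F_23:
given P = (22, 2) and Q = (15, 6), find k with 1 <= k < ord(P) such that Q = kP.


Enumerate multiples of P until we hit Q = (15, 6):
  1P = (22, 2)
  2P = (15, 17)
  3P = (15, 6)
Match found at i = 3.

k = 3


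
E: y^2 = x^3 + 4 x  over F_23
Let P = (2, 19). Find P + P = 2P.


Doubling: s = (3 x1^2 + a) / (2 y1)
s = (3*2^2 + 4) / (2*19) mod 23 = 21
x3 = s^2 - 2 x1 mod 23 = 21^2 - 2*2 = 0
y3 = s (x1 - x3) - y1 mod 23 = 21 * (2 - 0) - 19 = 0

2P = (0, 0)


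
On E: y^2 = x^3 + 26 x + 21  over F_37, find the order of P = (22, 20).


Compute successive multiples of P until we hit O:
  1P = (22, 20)
  2P = (14, 24)
  3P = (29, 2)
  4P = (13, 15)
  5P = (32, 32)
  6P = (17, 23)
  7P = (25, 4)
  8P = (2, 9)
  ... (continuing to 41P)
  41P = O

ord(P) = 41


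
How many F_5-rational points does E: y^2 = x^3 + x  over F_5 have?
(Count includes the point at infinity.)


For each x in F_5, count y with y^2 = x^3 + 1 x + 0 mod 5:
  x = 0: RHS = 0, y in [0]  -> 1 point(s)
  x = 2: RHS = 0, y in [0]  -> 1 point(s)
  x = 3: RHS = 0, y in [0]  -> 1 point(s)
Affine points: 3. Add the point at infinity: total = 4.

#E(F_5) = 4


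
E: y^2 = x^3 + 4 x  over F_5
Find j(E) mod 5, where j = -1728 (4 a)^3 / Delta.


Delta = -16(4 a^3 + 27 b^2) mod 5 = 4
-1728 * (4 a)^3 = -1728 * (4*4)^3 mod 5 = 2
j = 2 * 4^(-1) mod 5 = 3

j = 3 (mod 5)


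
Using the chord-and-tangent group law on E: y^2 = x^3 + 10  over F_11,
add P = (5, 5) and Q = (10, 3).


P != Q, so use the chord formula.
s = (y2 - y1) / (x2 - x1) = (9) / (5) mod 11 = 4
x3 = s^2 - x1 - x2 mod 11 = 4^2 - 5 - 10 = 1
y3 = s (x1 - x3) - y1 mod 11 = 4 * (5 - 1) - 5 = 0

P + Q = (1, 0)


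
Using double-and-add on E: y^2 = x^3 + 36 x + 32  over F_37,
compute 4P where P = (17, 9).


k = 4 = 100_2 (binary, LSB first: 001)
Double-and-add from P = (17, 9):
  bit 0 = 0: acc unchanged = O
  bit 1 = 0: acc unchanged = O
  bit 2 = 1: acc = O + (18, 0) = (18, 0)

4P = (18, 0)


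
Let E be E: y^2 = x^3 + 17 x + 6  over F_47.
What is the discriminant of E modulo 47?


4 a^3 + 27 b^2 = 4*17^3 + 27*6^2 = 19652 + 972 = 20624
Delta = -16 * (20624) = -329984
Delta mod 47 = 3

Delta = 3 (mod 47)


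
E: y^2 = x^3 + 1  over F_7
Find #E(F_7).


For each x in F_7, count y with y^2 = x^3 + 0 x + 1 mod 7:
  x = 0: RHS = 1, y in [1, 6]  -> 2 point(s)
  x = 1: RHS = 2, y in [3, 4]  -> 2 point(s)
  x = 2: RHS = 2, y in [3, 4]  -> 2 point(s)
  x = 3: RHS = 0, y in [0]  -> 1 point(s)
  x = 4: RHS = 2, y in [3, 4]  -> 2 point(s)
  x = 5: RHS = 0, y in [0]  -> 1 point(s)
  x = 6: RHS = 0, y in [0]  -> 1 point(s)
Affine points: 11. Add the point at infinity: total = 12.

#E(F_7) = 12


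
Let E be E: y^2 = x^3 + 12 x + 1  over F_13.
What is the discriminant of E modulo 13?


4 a^3 + 27 b^2 = 4*12^3 + 27*1^2 = 6912 + 27 = 6939
Delta = -16 * (6939) = -111024
Delta mod 13 = 9

Delta = 9 (mod 13)


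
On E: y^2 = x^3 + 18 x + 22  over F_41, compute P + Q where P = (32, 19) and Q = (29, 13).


P != Q, so use the chord formula.
s = (y2 - y1) / (x2 - x1) = (35) / (38) mod 41 = 2
x3 = s^2 - x1 - x2 mod 41 = 2^2 - 32 - 29 = 25
y3 = s (x1 - x3) - y1 mod 41 = 2 * (32 - 25) - 19 = 36

P + Q = (25, 36)


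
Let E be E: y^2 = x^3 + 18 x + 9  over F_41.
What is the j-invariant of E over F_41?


Delta = -16(4 a^3 + 27 b^2) mod 41 = 38
-1728 * (4 a)^3 = -1728 * (4*18)^3 mod 41 = 14
j = 14 * 38^(-1) mod 41 = 9

j = 9 (mod 41)


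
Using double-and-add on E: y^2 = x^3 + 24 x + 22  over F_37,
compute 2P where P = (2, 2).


k = 2 = 10_2 (binary, LSB first: 01)
Double-and-add from P = (2, 2):
  bit 0 = 0: acc unchanged = O
  bit 1 = 1: acc = O + (3, 26) = (3, 26)

2P = (3, 26)


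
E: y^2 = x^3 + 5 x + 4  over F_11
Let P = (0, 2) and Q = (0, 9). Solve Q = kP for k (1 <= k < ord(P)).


Enumerate multiples of P until we hit Q = (0, 9):
  1P = (0, 2)
  2P = (5, 0)
  3P = (0, 9)
Match found at i = 3.

k = 3


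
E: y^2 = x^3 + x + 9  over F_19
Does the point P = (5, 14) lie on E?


Check whether y^2 = x^3 + 1 x + 9 (mod 19) for (x, y) = (5, 14).
LHS: y^2 = 14^2 mod 19 = 6
RHS: x^3 + 1 x + 9 = 5^3 + 1*5 + 9 mod 19 = 6
LHS = RHS

Yes, on the curve


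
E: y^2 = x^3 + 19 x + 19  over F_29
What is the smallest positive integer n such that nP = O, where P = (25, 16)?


Compute successive multiples of P until we hit O:
  1P = (25, 16)
  2P = (17, 8)
  3P = (17, 21)
  4P = (25, 13)
  5P = O

ord(P) = 5
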